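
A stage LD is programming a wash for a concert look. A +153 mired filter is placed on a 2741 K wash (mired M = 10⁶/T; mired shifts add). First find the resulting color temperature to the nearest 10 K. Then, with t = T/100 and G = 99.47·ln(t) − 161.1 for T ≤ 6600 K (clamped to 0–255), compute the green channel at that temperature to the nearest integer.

133

M_in = 10⁶/2741 = 364.83; M_out = 364.83 + (+153) = 517.83.
T_out = 10⁶/517.83 = 1931.1 K → 1930 K; t = 19.3.
G = 99.47·ln 19.3 − 161.1 = 99.47·2.9601 − 161.1 = 133.342.
Rounded: 133.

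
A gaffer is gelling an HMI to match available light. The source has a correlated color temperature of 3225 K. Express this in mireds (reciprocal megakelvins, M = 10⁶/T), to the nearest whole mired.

310 mireds

M = 10⁶ / 3225 = 310.078 → 310 mireds.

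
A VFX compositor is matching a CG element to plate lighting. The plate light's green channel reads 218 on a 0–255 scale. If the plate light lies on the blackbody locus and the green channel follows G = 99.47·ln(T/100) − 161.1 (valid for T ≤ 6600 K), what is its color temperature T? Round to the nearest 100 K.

4500 K

ln t = (218 + 161.1) / 99.47 = 3.8112.
t = e^3.8112 = 45.205.
T = 100·t = 4520 K → 4500 K to the nearest 100 K.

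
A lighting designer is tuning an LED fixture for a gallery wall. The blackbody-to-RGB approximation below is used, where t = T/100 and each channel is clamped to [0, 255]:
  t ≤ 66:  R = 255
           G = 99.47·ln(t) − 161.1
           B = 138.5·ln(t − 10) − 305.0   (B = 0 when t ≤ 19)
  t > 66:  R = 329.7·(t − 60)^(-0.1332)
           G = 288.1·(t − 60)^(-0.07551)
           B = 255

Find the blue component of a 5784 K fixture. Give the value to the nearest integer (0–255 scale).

t = 5784/100 = 57.84; the t ≤ 66 branch applies.
B = 138.5·ln(57.84 − 10) − 305.0 = 138.5·ln 47.84 − 305.0 = 138.5·3.8679 − 305.0 = 230.699.
Rounded: 231.

231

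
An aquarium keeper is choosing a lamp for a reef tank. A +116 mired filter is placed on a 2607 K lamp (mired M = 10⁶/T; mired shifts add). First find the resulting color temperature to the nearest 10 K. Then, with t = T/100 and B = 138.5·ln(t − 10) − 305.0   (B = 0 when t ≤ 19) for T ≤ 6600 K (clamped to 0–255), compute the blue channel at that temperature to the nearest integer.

14

M_in = 10⁶/2607 = 383.58; M_out = 383.58 + (+116) = 499.58.
T_out = 10⁶/499.58 = 2001.7 K → 2000 K; t = 20.
B = 138.5·ln(20 − 10) − 305.0 = 138.5·ln 10 − 305.0 = 138.5·2.3026 − 305.0 = 13.908.
Rounded: 14.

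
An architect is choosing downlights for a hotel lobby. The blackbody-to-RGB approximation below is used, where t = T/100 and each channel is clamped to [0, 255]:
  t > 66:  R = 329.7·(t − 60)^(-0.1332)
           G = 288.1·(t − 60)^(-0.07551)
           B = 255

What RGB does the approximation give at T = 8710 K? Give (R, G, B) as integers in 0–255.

(212, 225, 255)

t = 8710/100 = 87.1; the t > 66 branch applies.
R = 329.7·(87.1 − 60)^(-0.1332) = 329.7·27.1^(-0.1332) = 329.7·0.64436 = 212.445.
G = 288.1·(87.1 − 60)^(-0.07551) = 288.1·27.1^(-0.07551) = 288.1·0.77946 = 224.564.
B = 255 by definition for t > 66.
Rounded: (212, 225, 255).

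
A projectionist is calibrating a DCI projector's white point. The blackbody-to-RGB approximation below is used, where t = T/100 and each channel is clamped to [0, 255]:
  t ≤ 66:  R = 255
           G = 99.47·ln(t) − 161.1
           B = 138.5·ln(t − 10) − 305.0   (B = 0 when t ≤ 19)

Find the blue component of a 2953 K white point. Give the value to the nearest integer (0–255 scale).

t = 2953/100 = 29.53; the t ≤ 66 branch applies.
B = 138.5·ln(29.53 − 10) − 305.0 = 138.5·ln 19.53 − 305.0 = 138.5·2.9720 − 305.0 = 106.615.
Rounded: 107.

107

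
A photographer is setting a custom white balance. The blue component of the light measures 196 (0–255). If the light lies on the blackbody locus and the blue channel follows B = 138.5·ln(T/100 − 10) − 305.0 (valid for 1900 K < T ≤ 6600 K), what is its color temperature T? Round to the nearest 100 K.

ln(t − 10) = (196 + 305.0) / 138.5 = 3.6173.
t − 10 = e^3.6173 = 37.238, so t = 47.238.
T = 100·t = 4724 K → 4700 K to the nearest 100 K.

4700 K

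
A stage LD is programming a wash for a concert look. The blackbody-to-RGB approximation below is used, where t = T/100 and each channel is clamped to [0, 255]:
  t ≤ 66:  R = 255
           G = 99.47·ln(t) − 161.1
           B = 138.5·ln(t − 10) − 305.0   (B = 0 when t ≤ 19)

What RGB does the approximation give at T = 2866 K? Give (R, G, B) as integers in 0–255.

t = 2866/100 = 28.66; the t ≤ 66 branch applies.
R = 255 by definition for t ≤ 66.
G = 99.47·ln 28.66 − 161.1 = 99.47·3.3555 − 161.1 = 172.672.
B = 138.5·ln(28.66 − 10) − 305.0 = 138.5·ln 18.66 − 305.0 = 138.5·2.9264 − 305.0 = 100.304.
Rounded: (255, 173, 100).

(255, 173, 100)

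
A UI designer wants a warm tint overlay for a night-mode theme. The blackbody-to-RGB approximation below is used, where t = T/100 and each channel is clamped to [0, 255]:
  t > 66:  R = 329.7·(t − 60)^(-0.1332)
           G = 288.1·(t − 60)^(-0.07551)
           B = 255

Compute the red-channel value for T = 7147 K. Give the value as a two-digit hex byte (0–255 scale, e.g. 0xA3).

t = 7147/100 = 71.47; the t > 66 branch applies.
R = 329.7·(71.47 − 60)^(-0.1332) = 329.7·11.47^(-0.1332) = 329.7·0.72255 = 238.224.
Rounded: 238; in hex, 0xEE.

0xEE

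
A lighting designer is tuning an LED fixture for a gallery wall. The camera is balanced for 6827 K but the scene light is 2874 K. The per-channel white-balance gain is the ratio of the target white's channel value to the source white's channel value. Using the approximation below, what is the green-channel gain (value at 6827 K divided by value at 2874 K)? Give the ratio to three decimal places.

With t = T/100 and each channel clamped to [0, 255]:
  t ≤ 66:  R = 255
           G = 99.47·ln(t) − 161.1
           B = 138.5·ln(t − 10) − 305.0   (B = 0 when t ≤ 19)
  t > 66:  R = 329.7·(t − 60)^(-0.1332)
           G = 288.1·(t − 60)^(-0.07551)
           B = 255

At 2874 K (t = 28.74):
  G = 99.47·ln 28.74 − 161.1 = 99.47·3.3583 − 161.1 = 172.949.
At 6827 K (t = 68.27):
  G = 288.1·(68.27 − 60)^(-0.07551) = 288.1·8.27^(-0.07551) = 288.1·0.85255 = 245.619.
Gain = 245.619 / 172.949 = 1.4202 → 1.420.

1.420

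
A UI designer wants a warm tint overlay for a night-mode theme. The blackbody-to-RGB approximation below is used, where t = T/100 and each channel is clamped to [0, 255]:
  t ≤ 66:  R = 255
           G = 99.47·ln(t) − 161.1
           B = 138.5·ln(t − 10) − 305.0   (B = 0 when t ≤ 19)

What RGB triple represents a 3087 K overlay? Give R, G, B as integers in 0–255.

R=255, G=180, B=116

t = 3087/100 = 30.87; the t ≤ 66 branch applies.
R = 255 by definition for t ≤ 66.
G = 99.47·ln 30.87 − 161.1 = 99.47·3.4298 − 161.1 = 180.061.
B = 138.5·ln(30.87 − 10) − 305.0 = 138.5·ln 20.87 − 305.0 = 138.5·3.0383 − 305.0 = 115.806.
Rounded: (255, 180, 116).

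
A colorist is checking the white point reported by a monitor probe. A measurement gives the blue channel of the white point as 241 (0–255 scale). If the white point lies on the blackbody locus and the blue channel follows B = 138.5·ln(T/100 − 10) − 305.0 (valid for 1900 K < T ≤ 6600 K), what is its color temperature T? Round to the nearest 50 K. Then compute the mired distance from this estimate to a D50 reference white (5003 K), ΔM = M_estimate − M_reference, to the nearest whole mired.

ln(t − 10) = (241 + 305.0) / 138.5 = 3.9422.
t − 10 = e^3.9422 = 51.534, so t = 61.534.
T = 100·t = 6153 K → 6150 K to the nearest 50 K.
M_estimate = 10⁶/6150 = 162.60; M_reference = 10⁶/5003 = 199.88.
ΔM = 162.60 − 199.88 = -37.28 → -37 mireds.

-37 mireds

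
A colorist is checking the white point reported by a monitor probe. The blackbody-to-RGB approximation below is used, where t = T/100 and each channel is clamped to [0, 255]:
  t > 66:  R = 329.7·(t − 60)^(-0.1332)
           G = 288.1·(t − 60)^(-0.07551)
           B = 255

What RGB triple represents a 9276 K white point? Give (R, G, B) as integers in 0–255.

t = 9276/100 = 92.76; the t > 66 branch applies.
R = 329.7·(92.76 − 60)^(-0.1332) = 329.7·32.76^(-0.1332) = 329.7·0.62828 = 207.145.
G = 288.1·(92.76 − 60)^(-0.07551) = 288.1·32.76^(-0.07551) = 288.1·0.76838 = 221.370.
B = 255 by definition for t > 66.
Rounded: (207, 221, 255).

(207, 221, 255)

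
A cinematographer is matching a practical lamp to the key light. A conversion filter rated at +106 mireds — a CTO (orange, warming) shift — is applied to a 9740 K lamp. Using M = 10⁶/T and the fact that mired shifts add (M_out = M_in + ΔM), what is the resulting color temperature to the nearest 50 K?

M_in = 10⁶/9740 = 102.67 mireds.
M_out = 102.67 + (+106) = 208.67 mireds.
T_out = 10⁶/208.67 = 4792.3 K → 4800 K.

4800 K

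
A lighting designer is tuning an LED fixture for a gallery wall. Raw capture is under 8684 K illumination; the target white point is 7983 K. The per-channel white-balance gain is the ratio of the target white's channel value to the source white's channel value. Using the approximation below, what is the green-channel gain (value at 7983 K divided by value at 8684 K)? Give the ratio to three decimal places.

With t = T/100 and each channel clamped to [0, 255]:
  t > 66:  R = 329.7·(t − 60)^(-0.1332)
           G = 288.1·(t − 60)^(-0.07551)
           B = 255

At 8684 K (t = 86.84):
  G = 288.1·(86.84 − 60)^(-0.07551) = 288.1·26.84^(-0.07551) = 288.1·0.78003 = 224.727.
At 7983 K (t = 79.83):
  G = 288.1·(79.83 − 60)^(-0.07551) = 288.1·19.83^(-0.07551) = 288.1·0.79807 = 229.923.
Gain = 229.923 / 224.727 = 1.0231 → 1.023.

1.023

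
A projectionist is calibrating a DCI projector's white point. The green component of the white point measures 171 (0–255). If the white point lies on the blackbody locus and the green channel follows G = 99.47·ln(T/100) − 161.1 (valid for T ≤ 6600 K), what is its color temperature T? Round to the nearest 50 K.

2800 K

ln t = (171 + 161.1) / 99.47 = 3.3387.
t = e^3.3387 = 28.182.
T = 100·t = 2818 K → 2800 K to the nearest 50 K.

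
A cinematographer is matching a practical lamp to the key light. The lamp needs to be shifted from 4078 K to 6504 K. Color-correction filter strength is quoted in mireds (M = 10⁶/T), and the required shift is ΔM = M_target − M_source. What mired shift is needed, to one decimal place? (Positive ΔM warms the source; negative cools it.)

M_source = 10⁶/4078 = 245.218; M_target = 10⁶/6504 = 153.752.
ΔM = 153.752 − 245.218 = -91.467 → -91.5 mireds, a cooling shift.

-91.5 mireds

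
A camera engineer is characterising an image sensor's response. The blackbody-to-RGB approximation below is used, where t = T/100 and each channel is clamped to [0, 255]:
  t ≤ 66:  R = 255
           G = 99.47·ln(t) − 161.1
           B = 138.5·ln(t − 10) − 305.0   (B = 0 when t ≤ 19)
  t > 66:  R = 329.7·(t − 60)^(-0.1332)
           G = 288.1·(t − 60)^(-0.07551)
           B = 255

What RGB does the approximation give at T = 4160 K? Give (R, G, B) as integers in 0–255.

(255, 210, 173)

t = 4160/100 = 41.6; the t ≤ 66 branch applies.
R = 255 by definition for t ≤ 66.
G = 99.47·ln 41.6 − 161.1 = 99.47·3.7281 − 161.1 = 209.734.
B = 138.5·ln(41.6 − 10) − 305.0 = 138.5·ln 31.6 − 305.0 = 138.5·3.4532 − 305.0 = 173.262.
Rounded: (255, 210, 173).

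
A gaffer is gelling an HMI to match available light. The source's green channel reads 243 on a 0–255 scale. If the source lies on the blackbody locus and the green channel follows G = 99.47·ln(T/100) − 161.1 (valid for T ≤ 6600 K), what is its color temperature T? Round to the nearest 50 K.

5800 K

ln t = (243 + 161.1) / 99.47 = 4.0625.
t = e^4.0625 = 58.121.
T = 100·t = 5812 K → 5800 K to the nearest 50 K.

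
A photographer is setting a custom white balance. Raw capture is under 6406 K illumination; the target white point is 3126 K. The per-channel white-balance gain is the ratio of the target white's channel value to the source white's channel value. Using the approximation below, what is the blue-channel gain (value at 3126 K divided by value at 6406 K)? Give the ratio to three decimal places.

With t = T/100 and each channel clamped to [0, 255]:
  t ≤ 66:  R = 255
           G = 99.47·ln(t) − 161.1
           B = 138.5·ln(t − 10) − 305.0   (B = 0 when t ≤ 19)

0.478

At 6406 K (t = 64.06):
  B = 138.5·ln(64.06 − 10) − 305.0 = 138.5·ln 54.06 − 305.0 = 138.5·3.9901 − 305.0 = 247.628.
At 3126 K (t = 31.26):
  B = 138.5·ln(31.26 − 10) − 305.0 = 138.5·ln 21.26 − 305.0 = 138.5·3.0568 − 305.0 = 118.371.
Gain = 118.371 / 247.628 = 0.4780 → 0.478.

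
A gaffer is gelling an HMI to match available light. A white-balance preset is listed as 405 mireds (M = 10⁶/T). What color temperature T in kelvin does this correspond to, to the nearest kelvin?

T = 10⁶ / 405 = 2469.14 K → 2469 K.

2469 K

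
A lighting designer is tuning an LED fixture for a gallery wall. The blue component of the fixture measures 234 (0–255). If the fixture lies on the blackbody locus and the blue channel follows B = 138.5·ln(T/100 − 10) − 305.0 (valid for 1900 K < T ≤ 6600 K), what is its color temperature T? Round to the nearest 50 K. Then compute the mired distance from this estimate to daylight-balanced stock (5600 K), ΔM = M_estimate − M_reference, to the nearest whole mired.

ln(t − 10) = (234 + 305.0) / 138.5 = 3.8917.
t − 10 = e^3.8917 = 48.994, so t = 58.994.
T = 100·t = 5899 K → 5900 K to the nearest 50 K.
M_estimate = 10⁶/5900 = 169.49; M_reference = 10⁶/5600 = 178.57.
ΔM = 169.49 − 178.57 = -9.08 → -9 mireds.

-9 mireds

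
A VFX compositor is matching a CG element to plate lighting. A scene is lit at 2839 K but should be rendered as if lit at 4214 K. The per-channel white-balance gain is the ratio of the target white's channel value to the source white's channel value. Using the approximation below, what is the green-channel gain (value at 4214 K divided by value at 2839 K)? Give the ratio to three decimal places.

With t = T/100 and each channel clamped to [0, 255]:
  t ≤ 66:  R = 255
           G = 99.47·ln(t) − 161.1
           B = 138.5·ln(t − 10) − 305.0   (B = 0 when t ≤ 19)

1.229

At 2839 K (t = 28.39):
  G = 99.47·ln 28.39 − 161.1 = 99.47·3.3460 − 161.1 = 171.730.
At 4214 K (t = 42.14):
  G = 99.47·ln 42.14 − 161.1 = 99.47·3.7410 − 161.1 = 211.017.
Gain = 211.017 / 171.730 = 1.2288 → 1.229.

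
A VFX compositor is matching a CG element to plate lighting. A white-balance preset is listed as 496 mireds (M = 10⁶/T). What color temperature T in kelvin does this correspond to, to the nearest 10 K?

T = 10⁶ / 496 = 2016.13 K → 2020 K.

2020 K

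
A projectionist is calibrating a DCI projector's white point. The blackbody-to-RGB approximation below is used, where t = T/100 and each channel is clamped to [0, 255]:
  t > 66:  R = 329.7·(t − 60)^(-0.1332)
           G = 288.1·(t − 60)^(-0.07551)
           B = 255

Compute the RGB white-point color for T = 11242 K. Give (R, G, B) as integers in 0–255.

(195, 214, 255)

t = 11242/100 = 112.42; the t > 66 branch applies.
R = 329.7·(112.42 − 60)^(-0.1332) = 329.7·52.42^(-0.1332) = 329.7·0.59015 = 194.573.
G = 288.1·(112.42 − 60)^(-0.07551) = 288.1·52.42^(-0.07551) = 288.1·0.74158 = 213.651.
B = 255 by definition for t > 66.
Rounded: (195, 214, 255).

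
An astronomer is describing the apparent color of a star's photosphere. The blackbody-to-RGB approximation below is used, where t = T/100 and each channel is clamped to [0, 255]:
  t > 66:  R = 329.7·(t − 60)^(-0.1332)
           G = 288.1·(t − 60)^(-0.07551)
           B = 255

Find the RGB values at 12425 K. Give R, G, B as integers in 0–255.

R=189, G=210, B=255

t = 12425/100 = 124.25; the t > 66 branch applies.
R = 329.7·(124.25 − 60)^(-0.1332) = 329.7·64.25^(-0.1332) = 329.7·0.57437 = 189.370.
G = 288.1·(124.25 − 60)^(-0.07551) = 288.1·64.25^(-0.07551) = 288.1·0.73028 = 210.393.
B = 255 by definition for t > 66.
Rounded: (189, 210, 255).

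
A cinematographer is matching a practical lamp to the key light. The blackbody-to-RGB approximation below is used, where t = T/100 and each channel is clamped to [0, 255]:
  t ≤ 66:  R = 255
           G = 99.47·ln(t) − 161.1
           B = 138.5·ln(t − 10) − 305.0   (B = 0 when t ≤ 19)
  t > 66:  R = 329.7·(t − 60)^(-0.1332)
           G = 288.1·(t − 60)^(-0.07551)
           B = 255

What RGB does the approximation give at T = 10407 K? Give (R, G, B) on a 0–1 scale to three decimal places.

t = 10407/100 = 104.07; the t > 66 branch applies.
R = 329.7·(104.07 − 60)^(-0.1332) = 329.7·44.07^(-0.1332) = 329.7·0.60395 = 199.122.
G = 288.1·(104.07 − 60)^(-0.07551) = 288.1·44.07^(-0.07551) = 288.1·0.75136 = 216.468.
B = 255 by definition for t > 66.
Dividing each by 255: (0.7809, 0.8489, 1.0000) → (0.781, 0.849, 1.000).

(0.781, 0.849, 1.000)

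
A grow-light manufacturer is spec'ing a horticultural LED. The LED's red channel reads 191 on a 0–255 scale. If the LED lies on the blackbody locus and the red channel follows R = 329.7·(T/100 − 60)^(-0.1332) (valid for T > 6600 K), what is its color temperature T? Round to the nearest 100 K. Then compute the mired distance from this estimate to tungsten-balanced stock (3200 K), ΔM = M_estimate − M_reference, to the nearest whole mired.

(t − 60)^(-0.1332) = 191/329.7 = 0.57931.
t − 60 = 0.57931^(1/-0.1332) = 0.57931^(-7.508) = 60.245, so t = 120.245.
T = 100·t = 12025 K → 12000 K to the nearest 100 K.
M_estimate = 10⁶/12000 = 83.33; M_reference = 10⁶/3200 = 312.50.
ΔM = 83.33 − 312.50 = -229.17 → -229 mireds.

-229 mireds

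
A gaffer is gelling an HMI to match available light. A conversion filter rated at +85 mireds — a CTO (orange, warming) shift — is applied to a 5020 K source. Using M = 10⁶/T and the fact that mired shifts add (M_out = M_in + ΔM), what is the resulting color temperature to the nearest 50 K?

M_in = 10⁶/5020 = 199.20 mireds.
M_out = 199.20 + (+85) = 284.20 mireds.
T_out = 10⁶/284.20 = 3518.6 K → 3500 K.

3500 K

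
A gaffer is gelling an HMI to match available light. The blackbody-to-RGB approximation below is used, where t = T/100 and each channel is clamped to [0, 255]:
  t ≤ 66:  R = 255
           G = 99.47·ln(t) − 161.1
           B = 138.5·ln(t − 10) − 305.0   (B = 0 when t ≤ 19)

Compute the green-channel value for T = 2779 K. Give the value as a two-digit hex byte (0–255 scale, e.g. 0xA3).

0xAA

t = 2779/100 = 27.79; the t ≤ 66 branch applies.
G = 99.47·ln 27.79 − 161.1 = 99.47·3.3247 − 161.1 = 169.606.
Rounded: 170; in hex, 0xAA.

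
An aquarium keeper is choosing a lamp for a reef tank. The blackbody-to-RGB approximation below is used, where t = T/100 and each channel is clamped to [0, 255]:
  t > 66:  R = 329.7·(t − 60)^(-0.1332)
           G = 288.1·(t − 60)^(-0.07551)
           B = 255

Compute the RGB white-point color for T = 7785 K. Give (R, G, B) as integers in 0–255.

t = 7785/100 = 77.85; the t > 66 branch applies.
R = 329.7·(77.85 − 60)^(-0.1332) = 329.7·17.85^(-0.1332) = 329.7·0.68121 = 224.595.
G = 288.1·(77.85 − 60)^(-0.07551) = 288.1·17.85^(-0.07551) = 288.1·0.80443 = 231.757.
B = 255 by definition for t > 66.
Rounded: (225, 232, 255).

(225, 232, 255)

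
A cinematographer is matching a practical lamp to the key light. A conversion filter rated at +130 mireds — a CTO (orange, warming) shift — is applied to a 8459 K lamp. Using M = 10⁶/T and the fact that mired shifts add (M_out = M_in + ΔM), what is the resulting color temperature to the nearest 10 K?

4030 K

M_in = 10⁶/8459 = 118.22 mireds.
M_out = 118.22 + (+130) = 248.22 mireds.
T_out = 10⁶/248.22 = 4028.7 K → 4030 K.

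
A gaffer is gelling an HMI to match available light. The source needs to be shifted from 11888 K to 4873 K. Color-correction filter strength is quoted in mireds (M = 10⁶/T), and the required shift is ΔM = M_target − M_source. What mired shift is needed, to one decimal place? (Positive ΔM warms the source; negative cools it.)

M_source = 10⁶/11888 = 84.118; M_target = 10⁶/4873 = 205.212.
ΔM = 205.212 − 84.118 = 121.094 → +121.1 mireds, a warming shift.

+121.1 mireds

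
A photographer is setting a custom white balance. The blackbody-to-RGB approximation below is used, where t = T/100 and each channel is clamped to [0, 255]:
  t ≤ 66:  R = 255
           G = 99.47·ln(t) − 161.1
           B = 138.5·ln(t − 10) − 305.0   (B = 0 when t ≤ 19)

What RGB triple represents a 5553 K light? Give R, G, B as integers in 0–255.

t = 5553/100 = 55.53; the t ≤ 66 branch applies.
R = 255 by definition for t ≤ 66.
G = 99.47·ln 55.53 − 161.1 = 99.47·4.0169 − 161.1 = 238.463.
B = 138.5·ln(55.53 − 10) − 305.0 = 138.5·ln 45.53 − 305.0 = 138.5·3.8184 − 305.0 = 223.844.
Rounded: (255, 238, 224).

R=255, G=238, B=224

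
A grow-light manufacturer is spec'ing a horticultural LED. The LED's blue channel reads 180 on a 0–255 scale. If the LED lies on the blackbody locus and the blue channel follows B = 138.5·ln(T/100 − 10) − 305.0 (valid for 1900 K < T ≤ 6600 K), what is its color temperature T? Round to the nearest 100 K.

4300 K

ln(t − 10) = (180 + 305.0) / 138.5 = 3.5018.
t − 10 = e^3.5018 = 33.175, so t = 43.175.
T = 100·t = 4318 K → 4300 K to the nearest 100 K.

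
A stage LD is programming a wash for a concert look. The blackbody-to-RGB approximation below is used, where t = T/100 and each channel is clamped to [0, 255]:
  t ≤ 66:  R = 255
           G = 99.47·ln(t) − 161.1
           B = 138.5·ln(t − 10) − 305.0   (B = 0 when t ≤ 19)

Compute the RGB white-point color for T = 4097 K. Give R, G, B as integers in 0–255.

R=255, G=208, B=170

t = 4097/100 = 40.97; the t ≤ 66 branch applies.
R = 255 by definition for t ≤ 66.
G = 99.47·ln 40.97 − 161.1 = 99.47·3.7128 − 161.1 = 208.216.
B = 138.5·ln(40.97 − 10) − 305.0 = 138.5·ln 30.97 − 305.0 = 138.5·3.4330 − 305.0 = 170.473.
Rounded: (255, 208, 170).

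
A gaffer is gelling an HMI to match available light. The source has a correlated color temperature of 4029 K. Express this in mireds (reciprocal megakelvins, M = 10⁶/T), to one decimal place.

M = 10⁶ / 4029 = 248.201 → 248.2 mireds.

248.2 mireds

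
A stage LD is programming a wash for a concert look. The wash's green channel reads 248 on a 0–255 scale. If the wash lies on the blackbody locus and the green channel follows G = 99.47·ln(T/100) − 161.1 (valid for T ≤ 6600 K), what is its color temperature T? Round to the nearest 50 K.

ln t = (248 + 161.1) / 99.47 = 4.1128.
t = e^4.1128 = 61.117.
T = 100·t = 6112 K → 6100 K to the nearest 50 K.

6100 K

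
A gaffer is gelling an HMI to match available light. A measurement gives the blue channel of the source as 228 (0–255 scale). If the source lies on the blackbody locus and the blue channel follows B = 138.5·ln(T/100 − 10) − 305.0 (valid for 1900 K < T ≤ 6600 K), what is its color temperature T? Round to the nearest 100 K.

5700 K

ln(t − 10) = (228 + 305.0) / 138.5 = 3.8484.
t − 10 = e^3.8484 = 46.917, so t = 56.917.
T = 100·t = 5692 K → 5700 K to the nearest 100 K.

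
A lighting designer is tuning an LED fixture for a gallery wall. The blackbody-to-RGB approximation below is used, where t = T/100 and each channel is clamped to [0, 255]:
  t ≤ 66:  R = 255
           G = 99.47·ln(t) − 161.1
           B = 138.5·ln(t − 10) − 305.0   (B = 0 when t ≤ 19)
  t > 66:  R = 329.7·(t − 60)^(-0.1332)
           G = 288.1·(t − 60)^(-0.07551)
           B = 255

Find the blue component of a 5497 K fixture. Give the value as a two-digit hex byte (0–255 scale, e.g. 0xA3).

0xDE

t = 5497/100 = 54.97; the t ≤ 66 branch applies.
B = 138.5·ln(54.97 − 10) − 305.0 = 138.5·ln 44.97 − 305.0 = 138.5·3.8060 − 305.0 = 222.130.
Rounded: 222; in hex, 0xDE.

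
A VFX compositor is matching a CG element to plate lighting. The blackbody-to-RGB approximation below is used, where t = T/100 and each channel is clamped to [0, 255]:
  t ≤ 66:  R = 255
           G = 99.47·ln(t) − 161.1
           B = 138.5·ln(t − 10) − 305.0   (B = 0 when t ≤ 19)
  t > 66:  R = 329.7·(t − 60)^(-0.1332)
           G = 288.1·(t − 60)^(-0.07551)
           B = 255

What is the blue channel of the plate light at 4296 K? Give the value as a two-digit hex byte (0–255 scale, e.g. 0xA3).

0xB3

t = 4296/100 = 42.96; the t ≤ 66 branch applies.
B = 138.5·ln(42.96 − 10) − 305.0 = 138.5·ln 32.96 − 305.0 = 138.5·3.4953 − 305.0 = 179.098.
Rounded: 179; in hex, 0xB3.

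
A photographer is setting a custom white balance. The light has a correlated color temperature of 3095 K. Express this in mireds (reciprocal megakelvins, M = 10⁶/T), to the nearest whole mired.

323 mireds

M = 10⁶ / 3095 = 323.102 → 323 mireds.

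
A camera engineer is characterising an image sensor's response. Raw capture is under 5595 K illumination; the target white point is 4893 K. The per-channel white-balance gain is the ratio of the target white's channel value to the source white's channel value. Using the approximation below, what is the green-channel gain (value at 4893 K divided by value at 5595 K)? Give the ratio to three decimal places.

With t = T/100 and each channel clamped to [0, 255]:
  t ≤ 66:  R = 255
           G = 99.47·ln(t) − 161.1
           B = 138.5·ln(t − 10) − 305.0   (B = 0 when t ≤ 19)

0.944

At 5595 K (t = 55.95):
  G = 99.47·ln 55.95 − 161.1 = 99.47·4.0245 − 161.1 = 239.213.
At 4893 K (t = 48.93):
  G = 99.47·ln 48.93 − 161.1 = 99.47·3.8904 − 161.1 = 225.877.
Gain = 225.877 / 239.213 = 0.9443 → 0.944.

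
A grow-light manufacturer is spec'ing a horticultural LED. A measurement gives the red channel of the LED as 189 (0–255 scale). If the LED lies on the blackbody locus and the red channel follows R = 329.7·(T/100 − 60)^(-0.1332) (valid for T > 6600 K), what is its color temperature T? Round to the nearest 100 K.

(t − 60)^(-0.1332) = 189/329.7 = 0.57325.
t − 60 = 0.57325^(1/-0.1332) = 0.57325^(-7.508) = 65.199, so t = 125.199.
T = 100·t = 12520 K → 12500 K to the nearest 100 K.

12500 K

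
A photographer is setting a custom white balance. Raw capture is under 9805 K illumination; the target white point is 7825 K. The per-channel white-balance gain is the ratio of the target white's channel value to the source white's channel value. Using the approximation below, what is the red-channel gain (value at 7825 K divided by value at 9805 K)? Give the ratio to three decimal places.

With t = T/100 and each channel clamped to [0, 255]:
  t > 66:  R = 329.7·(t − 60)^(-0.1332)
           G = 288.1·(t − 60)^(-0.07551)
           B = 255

At 9805 K (t = 98.05):
  R = 329.7·(98.05 − 60)^(-0.1332) = 329.7·38.05^(-0.1332) = 329.7·0.61588 = 203.056.
At 7825 K (t = 78.25):
  R = 329.7·(78.25 − 60)^(-0.1332) = 329.7·18.25^(-0.1332) = 329.7·0.67920 = 223.933.
Gain = 223.933 / 203.056 = 1.1028 → 1.103.

1.103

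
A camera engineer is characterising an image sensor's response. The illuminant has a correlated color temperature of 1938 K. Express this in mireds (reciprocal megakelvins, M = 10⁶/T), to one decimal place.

516.0 mireds

M = 10⁶ / 1938 = 515.996 → 516.0 mireds.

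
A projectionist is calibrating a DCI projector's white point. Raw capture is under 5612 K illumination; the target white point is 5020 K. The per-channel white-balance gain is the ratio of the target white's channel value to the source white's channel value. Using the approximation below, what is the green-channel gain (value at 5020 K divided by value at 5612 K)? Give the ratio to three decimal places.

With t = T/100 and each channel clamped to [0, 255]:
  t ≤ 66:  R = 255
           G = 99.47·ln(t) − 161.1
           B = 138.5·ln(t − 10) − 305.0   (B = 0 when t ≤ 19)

0.954

At 5612 K (t = 56.12):
  G = 99.47·ln 56.12 − 161.1 = 99.47·4.0275 − 161.1 = 239.515.
At 5020 K (t = 50.2):
  G = 99.47·ln 50.2 − 161.1 = 99.47·3.9160 − 161.1 = 228.426.
Gain = 228.426 / 239.515 = 0.9537 → 0.954.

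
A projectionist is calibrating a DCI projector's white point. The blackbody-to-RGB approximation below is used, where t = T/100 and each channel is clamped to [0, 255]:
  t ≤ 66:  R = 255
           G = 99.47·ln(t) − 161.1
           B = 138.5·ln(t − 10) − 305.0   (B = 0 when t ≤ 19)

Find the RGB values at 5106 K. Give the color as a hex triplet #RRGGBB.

#FFE6D2

t = 5106/100 = 51.06; the t ≤ 66 branch applies.
R = 255 by definition for t ≤ 66.
G = 99.47·ln 51.06 − 161.1 = 99.47·3.9330 − 161.1 = 230.116.
B = 138.5·ln(51.06 − 10) − 305.0 = 138.5·ln 41.06 − 305.0 = 138.5·3.7150 − 305.0 = 209.532.
Rounded: (255, 230, 210).
In hex: #FFE6D2.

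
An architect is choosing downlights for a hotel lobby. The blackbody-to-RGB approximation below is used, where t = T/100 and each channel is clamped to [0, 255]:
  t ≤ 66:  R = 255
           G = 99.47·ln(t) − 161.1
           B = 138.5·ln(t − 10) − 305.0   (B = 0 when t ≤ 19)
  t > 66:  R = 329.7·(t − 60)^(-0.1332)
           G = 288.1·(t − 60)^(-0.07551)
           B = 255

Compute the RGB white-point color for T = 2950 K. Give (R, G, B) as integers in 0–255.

(255, 176, 106)

t = 2950/100 = 29.5; the t ≤ 66 branch applies.
R = 255 by definition for t ≤ 66.
G = 99.47·ln 29.5 − 161.1 = 99.47·3.3844 − 161.1 = 175.545.
B = 138.5·ln(29.5 − 10) − 305.0 = 138.5·ln 19.5 − 305.0 = 138.5·2.9704 − 305.0 = 106.402.
Rounded: (255, 176, 106).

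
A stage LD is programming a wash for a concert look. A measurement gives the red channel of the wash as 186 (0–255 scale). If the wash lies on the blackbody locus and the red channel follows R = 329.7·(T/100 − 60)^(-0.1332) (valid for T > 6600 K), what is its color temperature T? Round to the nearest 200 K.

13400 K

(t − 60)^(-0.1332) = 186/329.7 = 0.56415.
t − 60 = 0.56415^(1/-0.1332) = 0.56415^(-7.508) = 73.521, so t = 133.521.
T = 100·t = 13352 K → 13400 K to the nearest 200 K.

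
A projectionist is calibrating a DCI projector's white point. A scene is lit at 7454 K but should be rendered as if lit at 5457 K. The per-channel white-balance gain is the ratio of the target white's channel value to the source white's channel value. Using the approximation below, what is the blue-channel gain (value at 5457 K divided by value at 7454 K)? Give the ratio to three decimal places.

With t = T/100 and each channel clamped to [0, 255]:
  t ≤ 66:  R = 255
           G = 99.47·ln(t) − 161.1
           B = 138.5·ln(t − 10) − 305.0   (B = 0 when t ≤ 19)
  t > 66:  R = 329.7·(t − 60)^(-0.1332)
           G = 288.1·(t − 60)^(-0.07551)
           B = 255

0.866

At 7454 K (t = 74.54):
  B = 255 by definition for t > 66.
At 5457 K (t = 54.57):
  B = 138.5·ln(54.57 − 10) − 305.0 = 138.5·ln 44.57 − 305.0 = 138.5·3.7971 − 305.0 = 220.893.
Gain = 220.893 / 255.000 = 0.8662 → 0.866.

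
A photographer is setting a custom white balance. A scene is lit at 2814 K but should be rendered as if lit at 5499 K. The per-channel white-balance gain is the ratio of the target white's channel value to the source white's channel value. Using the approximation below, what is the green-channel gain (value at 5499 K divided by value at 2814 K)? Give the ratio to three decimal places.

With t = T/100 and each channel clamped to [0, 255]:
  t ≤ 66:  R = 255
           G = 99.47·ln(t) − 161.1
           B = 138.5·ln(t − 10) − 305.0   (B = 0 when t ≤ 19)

1.390

At 2814 K (t = 28.14):
  G = 99.47·ln 28.14 − 161.1 = 99.47·3.3372 − 161.1 = 170.850.
At 5499 K (t = 54.99):
  G = 99.47·ln 54.99 − 161.1 = 99.47·4.0072 − 161.1 = 237.491.
Gain = 237.491 / 170.850 = 1.3901 → 1.390.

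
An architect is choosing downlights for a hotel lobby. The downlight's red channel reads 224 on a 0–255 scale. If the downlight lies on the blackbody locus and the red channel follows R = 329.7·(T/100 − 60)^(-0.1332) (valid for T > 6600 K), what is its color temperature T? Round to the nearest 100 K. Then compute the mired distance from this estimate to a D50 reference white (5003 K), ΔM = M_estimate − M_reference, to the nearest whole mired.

-72 mireds

(t − 60)^(-0.1332) = 224/329.7 = 0.67941.
t − 60 = 0.67941^(1/-0.1332) = 0.67941^(-7.508) = 18.209, so t = 78.209.
T = 100·t = 7821 K → 7800 K to the nearest 100 K.
M_estimate = 10⁶/7800 = 128.21; M_reference = 10⁶/5003 = 199.88.
ΔM = 128.21 − 199.88 = -71.67 → -72 mireds.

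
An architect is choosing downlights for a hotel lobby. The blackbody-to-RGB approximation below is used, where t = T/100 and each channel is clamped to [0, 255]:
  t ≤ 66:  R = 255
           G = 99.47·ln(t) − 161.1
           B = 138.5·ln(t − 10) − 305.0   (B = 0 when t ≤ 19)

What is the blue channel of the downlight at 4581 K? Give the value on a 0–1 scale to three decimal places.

0.747

t = 4581/100 = 45.81; the t ≤ 66 branch applies.
B = 138.5·ln(45.81 − 10) − 305.0 = 138.5·ln 35.81 − 305.0 = 138.5·3.5782 − 305.0 = 190.584.
On a 0–1 scale: 190.584/255 = 0.7474 → 0.747.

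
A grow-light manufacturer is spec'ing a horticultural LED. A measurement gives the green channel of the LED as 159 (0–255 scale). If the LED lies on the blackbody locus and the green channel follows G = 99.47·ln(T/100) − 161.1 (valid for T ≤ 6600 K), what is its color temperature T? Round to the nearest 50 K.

ln t = (159 + 161.1) / 99.47 = 3.2181.
t = e^3.2181 = 24.980.
T = 100·t = 2498 K → 2500 K to the nearest 50 K.

2500 K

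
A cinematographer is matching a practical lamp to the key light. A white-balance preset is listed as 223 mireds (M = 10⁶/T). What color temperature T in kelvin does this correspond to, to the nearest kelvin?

4484 K

T = 10⁶ / 223 = 4484.30 K → 4484 K.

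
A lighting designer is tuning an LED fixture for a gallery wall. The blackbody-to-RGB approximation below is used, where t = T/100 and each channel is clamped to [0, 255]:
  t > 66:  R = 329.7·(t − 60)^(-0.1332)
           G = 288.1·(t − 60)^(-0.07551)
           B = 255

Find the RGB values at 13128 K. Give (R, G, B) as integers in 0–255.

t = 13128/100 = 131.28; the t > 66 branch applies.
R = 329.7·(131.28 − 60)^(-0.1332) = 329.7·71.28^(-0.1332) = 329.7·0.56648 = 186.769.
G = 288.1·(131.28 − 60)^(-0.07551) = 288.1·71.28^(-0.07551) = 288.1·0.72457 = 208.750.
B = 255 by definition for t > 66.
Rounded: (187, 209, 255).

(187, 209, 255)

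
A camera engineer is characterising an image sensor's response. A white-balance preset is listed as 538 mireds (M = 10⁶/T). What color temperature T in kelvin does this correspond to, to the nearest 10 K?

T = 10⁶ / 538 = 1858.74 K → 1860 K.

1860 K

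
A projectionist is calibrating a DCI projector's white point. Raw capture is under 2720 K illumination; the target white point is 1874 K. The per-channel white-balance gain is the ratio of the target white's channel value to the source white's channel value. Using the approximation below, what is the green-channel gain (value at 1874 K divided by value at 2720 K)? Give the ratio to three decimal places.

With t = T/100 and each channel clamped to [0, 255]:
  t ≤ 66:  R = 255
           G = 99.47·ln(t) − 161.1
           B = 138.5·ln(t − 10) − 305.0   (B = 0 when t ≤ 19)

At 2720 K (t = 27.2):
  G = 99.47·ln 27.2 − 161.1 = 99.47·3.3032 − 161.1 = 167.471.
At 1874 K (t = 18.74):
  G = 99.47·ln 18.74 − 161.1 = 99.47·2.9307 − 161.1 = 130.413.
Gain = 130.413 / 167.471 = 0.7787 → 0.779.

0.779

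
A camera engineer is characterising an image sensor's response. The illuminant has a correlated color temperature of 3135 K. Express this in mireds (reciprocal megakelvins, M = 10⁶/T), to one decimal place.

M = 10⁶ / 3135 = 318.979 → 319.0 mireds.

319.0 mireds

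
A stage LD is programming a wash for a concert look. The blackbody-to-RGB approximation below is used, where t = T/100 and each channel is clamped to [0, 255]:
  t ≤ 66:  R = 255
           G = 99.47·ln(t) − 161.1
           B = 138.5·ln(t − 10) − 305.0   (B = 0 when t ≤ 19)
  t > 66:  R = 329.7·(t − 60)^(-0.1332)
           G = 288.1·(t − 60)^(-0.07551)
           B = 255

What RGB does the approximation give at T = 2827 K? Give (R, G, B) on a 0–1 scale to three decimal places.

t = 2827/100 = 28.27; the t ≤ 66 branch applies.
R = 255 by definition for t ≤ 66.
G = 99.47·ln 28.27 − 161.1 = 99.47·3.3418 − 161.1 = 171.309.
B = 138.5·ln(28.27 − 10) − 305.0 = 138.5·ln 18.27 − 305.0 = 138.5·2.9053 − 305.0 = 97.379.
Dividing each by 255: (1.0000, 0.6718, 0.3819) → (1.000, 0.672, 0.382).

(1.000, 0.672, 0.382)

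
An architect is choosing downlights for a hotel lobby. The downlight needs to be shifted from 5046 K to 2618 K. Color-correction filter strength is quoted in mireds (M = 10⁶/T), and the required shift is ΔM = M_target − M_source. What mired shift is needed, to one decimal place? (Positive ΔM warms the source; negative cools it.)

M_source = 10⁶/5046 = 198.177; M_target = 10⁶/2618 = 381.971.
ΔM = 381.971 − 198.177 = 183.794 → +183.8 mireds, a warming shift.

+183.8 mireds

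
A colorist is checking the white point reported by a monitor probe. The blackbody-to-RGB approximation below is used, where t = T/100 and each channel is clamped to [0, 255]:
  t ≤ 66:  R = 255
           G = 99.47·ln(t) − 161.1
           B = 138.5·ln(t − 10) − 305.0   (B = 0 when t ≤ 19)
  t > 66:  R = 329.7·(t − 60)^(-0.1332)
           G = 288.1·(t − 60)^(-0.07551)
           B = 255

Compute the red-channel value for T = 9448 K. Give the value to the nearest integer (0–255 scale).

t = 9448/100 = 94.48; the t > 66 branch applies.
R = 329.7·(94.48 − 60)^(-0.1332) = 329.7·34.48^(-0.1332) = 329.7·0.62402 = 205.738.
Rounded: 206.

206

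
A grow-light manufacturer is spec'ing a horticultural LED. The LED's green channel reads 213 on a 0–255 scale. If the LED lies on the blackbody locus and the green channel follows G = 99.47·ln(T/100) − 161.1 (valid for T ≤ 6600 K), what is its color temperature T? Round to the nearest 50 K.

ln t = (213 + 161.1) / 99.47 = 3.7609.
t = e^3.7609 = 42.989.
T = 100·t = 4299 K → 4300 K to the nearest 50 K.

4300 K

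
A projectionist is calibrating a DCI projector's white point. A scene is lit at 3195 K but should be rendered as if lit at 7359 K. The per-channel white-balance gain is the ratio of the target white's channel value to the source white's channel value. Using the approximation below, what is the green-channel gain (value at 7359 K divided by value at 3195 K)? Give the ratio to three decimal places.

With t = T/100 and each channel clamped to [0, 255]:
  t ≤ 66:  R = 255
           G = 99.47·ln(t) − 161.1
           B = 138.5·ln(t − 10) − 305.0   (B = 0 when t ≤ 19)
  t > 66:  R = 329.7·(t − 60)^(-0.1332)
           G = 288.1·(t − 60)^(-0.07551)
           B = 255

1.289

At 3195 K (t = 31.95):
  G = 99.47·ln 31.95 − 161.1 = 99.47·3.4642 − 161.1 = 183.481.
At 7359 K (t = 73.59):
  G = 288.1·(73.59 − 60)^(-0.07551) = 288.1·13.59^(-0.07551) = 288.1·0.82117 = 236.578.
Gain = 236.578 / 183.481 = 1.2894 → 1.289.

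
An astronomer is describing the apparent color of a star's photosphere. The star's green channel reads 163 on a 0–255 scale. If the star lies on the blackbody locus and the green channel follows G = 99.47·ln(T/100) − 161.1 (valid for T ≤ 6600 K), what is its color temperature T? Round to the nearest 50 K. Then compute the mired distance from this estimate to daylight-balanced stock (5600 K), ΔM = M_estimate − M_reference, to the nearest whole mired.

ln t = (163 + 161.1) / 99.47 = 3.2583.
t = e^3.2583 = 26.004.
T = 100·t = 2600 K → 2600 K to the nearest 50 K.
M_estimate = 10⁶/2600 = 384.62; M_reference = 10⁶/5600 = 178.57.
ΔM = 384.62 − 178.57 = 206.04 → +206 mireds.

+206 mireds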